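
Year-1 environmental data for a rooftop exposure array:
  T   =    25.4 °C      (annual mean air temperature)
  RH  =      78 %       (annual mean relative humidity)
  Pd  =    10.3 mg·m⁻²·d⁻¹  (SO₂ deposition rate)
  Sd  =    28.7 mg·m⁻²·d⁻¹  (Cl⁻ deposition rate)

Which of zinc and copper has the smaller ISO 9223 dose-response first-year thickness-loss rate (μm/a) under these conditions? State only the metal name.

zinc: temperature factor f = -0.071·(15.4) = -1.0934
  sulphur-dioxide contribution → 0.4361 μm/a
  chloride contribution → 1.917 μm/a
  total first-year rate 2.353 μm/a
copper: f(T) = -0.080·(T−10) [T>10 °C] = -1.2320
  sulphur-dioxide contribution → 0.2826 μm/a
  chloride contribution → 1.46 μm/a
  ⇒ r_corr(copper) = 1.743 μm/a
Ordering by μm/a: zinc (2.35) > copper (1.74)

copper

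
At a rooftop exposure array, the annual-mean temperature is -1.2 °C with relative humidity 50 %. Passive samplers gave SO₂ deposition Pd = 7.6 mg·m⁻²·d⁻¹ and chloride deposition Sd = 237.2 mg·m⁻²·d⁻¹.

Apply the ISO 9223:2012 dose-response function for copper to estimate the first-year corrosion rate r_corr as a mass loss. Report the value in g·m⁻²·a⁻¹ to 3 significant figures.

r_corr = 2.67 g·m⁻²·a⁻¹

copper: T≤10 °C ⇒ hinge +0.126·(-1.2−10) = -1.4112
  SO₂ term: 0.0053·7.6^0.26·exp(0.059·50-1.4112) = 0.04184
  Cl⁻ term: 0.01025·237.2^0.27·exp(0.036·50+0.049·-1.2) = 0.256
  r_corr = 0.04184 + 0.256 = 0.2978 μm/a
Convert to mass loss: 0.2978 μm/a × 8.96 g/cm³ = 2.668 g·m⁻²·a⁻¹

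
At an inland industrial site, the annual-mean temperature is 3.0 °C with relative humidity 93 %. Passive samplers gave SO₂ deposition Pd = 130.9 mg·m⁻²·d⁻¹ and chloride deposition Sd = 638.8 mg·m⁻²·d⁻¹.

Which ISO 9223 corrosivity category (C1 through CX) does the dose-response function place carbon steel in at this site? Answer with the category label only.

carbon steel: f(T) = +0.150·(T−10) [T≤10 °C] = -1.0500
  SO₂ term: 1.77·130.9^0.52·exp(0.02·93-1.0500) = 50.18
  Cl⁻ term: 0.102·638.8^0.62·exp(0.033·93+0.04·3.0) = 135.8
  r_corr = 50.18 + 135.8 = 186 μm/a
Category bounds: 80…200 μm/a bracket r_corr ⇒ C5

C5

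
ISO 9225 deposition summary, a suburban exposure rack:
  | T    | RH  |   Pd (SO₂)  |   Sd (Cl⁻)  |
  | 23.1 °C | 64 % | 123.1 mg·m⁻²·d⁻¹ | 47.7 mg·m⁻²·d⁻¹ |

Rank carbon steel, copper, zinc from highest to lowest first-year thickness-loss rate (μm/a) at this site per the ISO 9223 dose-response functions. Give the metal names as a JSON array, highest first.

carbon steel: temperature factor f = -0.054·(13.1) = -0.7074
  Pd branch = 1.77·Pd^0.52·e^(0.02·RH+f) = 38.33 μm/a
  Sd branch = 0.102·Sd^0.62·e^(0.033·RH+0.04·T) = 23.32 μm/a
  sum: 38.33 + 23.32 → r_corr = 61.66 μm/a
copper: f(T) = -0.080·(T−10) [T>10 °C] = -1.0480
  SO₂ term: 0.0053·123.1^0.26·exp(0.059·64-1.0480) = 0.2835
  Cl⁻ term: 0.01025·47.7^0.27·exp(0.036·64+0.049·23.1) = 0.9039
  sum: 0.2835 + 0.9039 → r_corr = 1.187 μm/a
zinc: T>10 °C ⇒ hinge -0.071·(23.1−10) = -0.9301
  Pd branch = 0.0129·Pd^0.44·e^(0.046·RH+f) = 0.8034 μm/a
  Sd branch = 0.0175·Sd^0.57·e^(0.008·RH+0.085·T) = 1.883 μm/a
  r_corr = 0.8034 + 1.883 = 2.687 μm/a
Ordering by μm/a: carbon steel (61.7) > zinc (2.69) > copper (1.19)

["carbon steel", "zinc", "copper"]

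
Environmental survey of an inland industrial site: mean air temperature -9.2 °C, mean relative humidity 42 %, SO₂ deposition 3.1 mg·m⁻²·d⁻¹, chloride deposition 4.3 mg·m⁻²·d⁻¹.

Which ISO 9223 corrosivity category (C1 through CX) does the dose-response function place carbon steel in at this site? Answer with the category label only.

carbon steel: T≤10 °C ⇒ hinge +0.150·(-9.2−10) = -2.8800
  SO₂ term: 1.77·3.1^0.52·exp(0.02·42-2.8800) = 0.4145
  Sd branch = 0.102·Sd^0.62·e^(0.033·RH+0.04·T) = 0.6974 μm/a
  sum: 0.4145 + 0.6974 → r_corr = 1.112 μm/a
1.11 μm/a falls in (0, 1.3] for carbon steel → category C1

C1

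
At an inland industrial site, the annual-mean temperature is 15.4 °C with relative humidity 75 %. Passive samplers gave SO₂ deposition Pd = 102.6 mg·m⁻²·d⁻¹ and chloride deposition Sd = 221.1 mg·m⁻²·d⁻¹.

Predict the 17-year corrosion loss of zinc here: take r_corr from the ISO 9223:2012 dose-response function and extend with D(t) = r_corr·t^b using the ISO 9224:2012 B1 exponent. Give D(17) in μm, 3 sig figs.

zinc: f(T) = -0.071·(T−10) [T>10 °C] = -0.3834
  Pd branch = 0.0129·Pd^0.44·e^(0.046·RH+f) = 2.125 μm/a
  Sd branch = 0.0175·Sd^0.57·e^(0.008·RH+0.085·T) = 2.562 μm/a
  sum: 2.125 + 2.562 → r_corr = 4.686 μm/a
Long-term exponent b (ISO 9224 Table 2, B1) = 0.813
  D(17) = 4.686 × 17^0.813 = 4.686 × 10.01 = 46.9 μm

D(17) = 46.9 μm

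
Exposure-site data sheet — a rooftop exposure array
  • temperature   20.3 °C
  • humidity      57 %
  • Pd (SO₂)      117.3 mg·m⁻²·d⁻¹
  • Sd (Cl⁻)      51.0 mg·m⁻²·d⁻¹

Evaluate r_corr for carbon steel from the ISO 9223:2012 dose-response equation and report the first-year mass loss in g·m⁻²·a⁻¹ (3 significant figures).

carbon steel: temperature factor f = -0.054·(10.3) = -0.5562
  SO₂ term: 1.77·117.3^0.52·exp(0.02·57-0.5562) = 37.81
  Cl⁻ term: 0.102·51.0^0.62·exp(0.033·57+0.04·20.3) = 17.25
  r_corr = 37.81 + 17.25 = 55.06 μm/a
Convert to mass loss: 55.06 μm/a × 7.85 g/cm³ = 432.2 g·m⁻²·a⁻¹

r_corr = 432 g·m⁻²·a⁻¹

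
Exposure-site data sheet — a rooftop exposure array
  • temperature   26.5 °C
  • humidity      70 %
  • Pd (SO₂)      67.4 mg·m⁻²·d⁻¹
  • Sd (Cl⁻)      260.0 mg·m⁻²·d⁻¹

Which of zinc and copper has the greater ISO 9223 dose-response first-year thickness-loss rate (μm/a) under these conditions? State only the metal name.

zinc

zinc: T>10 °C ⇒ hinge -0.071·(26.5−10) = -1.1715
  sulphur-dioxide contribution → 0.638 μm/a
  chloride contribution → 6.935 μm/a
  ⇒ r_corr(zinc) = 7.573 μm/a
copper: temperature factor f = -0.080·(16.5) = -1.3200
  sulphur-dioxide contribution → 0.2631 μm/a
  chloride contribution → 2.095 μm/a
  ⇒ r_corr(copper) = 2.358 μm/a
Ordering by μm/a: zinc (7.57) > copper (2.36)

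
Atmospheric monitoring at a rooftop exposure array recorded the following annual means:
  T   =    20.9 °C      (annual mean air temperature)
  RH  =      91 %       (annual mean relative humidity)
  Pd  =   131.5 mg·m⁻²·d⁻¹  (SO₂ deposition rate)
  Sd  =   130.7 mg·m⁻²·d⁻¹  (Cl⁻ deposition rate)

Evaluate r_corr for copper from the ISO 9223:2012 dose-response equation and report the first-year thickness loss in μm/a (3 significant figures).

copper: temperature factor f = -0.080·(10.9) = -0.8720
  SO₂ term: 0.0053·131.5^0.26·exp(0.059·91-0.8720) = 1.691
  Cl⁻ term: 0.01025·130.7^0.27·exp(0.036·91+0.049·20.9) = 2.816
  r_corr = 1.691 + 2.816 = 4.507 μm/a

r_corr = 4.51 μm/a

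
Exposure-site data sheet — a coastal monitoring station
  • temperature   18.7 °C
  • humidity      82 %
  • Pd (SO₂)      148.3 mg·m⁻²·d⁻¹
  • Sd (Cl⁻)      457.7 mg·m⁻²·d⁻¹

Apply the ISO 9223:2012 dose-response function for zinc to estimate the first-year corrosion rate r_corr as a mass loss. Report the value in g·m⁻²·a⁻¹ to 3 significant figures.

r_corr = 58.2 g·m⁻²·a⁻¹

zinc: temperature factor f = -0.071·(8.7) = -0.6177
  sulphur-dioxide contribution → 2.728 μm/a
  chloride contribution → 5.43 μm/a
  total first-year rate 8.157 μm/a
Convert to mass loss: 8.157 μm/a × 7.14 g/cm³ = 58.24 g·m⁻²·a⁻¹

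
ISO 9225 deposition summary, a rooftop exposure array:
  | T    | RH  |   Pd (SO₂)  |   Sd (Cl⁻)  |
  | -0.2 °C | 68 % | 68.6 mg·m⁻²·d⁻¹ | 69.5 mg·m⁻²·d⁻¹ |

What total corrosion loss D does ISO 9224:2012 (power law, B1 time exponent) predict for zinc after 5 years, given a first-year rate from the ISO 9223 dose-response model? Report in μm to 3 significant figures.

D(5) = 5.98 μm

zinc: T≤10 °C ⇒ hinge +0.038·(-0.2−10) = -0.3876
  sulphur-dioxide contribution → 1.284 μm/a
  chloride contribution → 0.3325 μm/a
  total first-year rate 1.617 μm/a
ISO 9224: D(t) = r_corr · t^b with b = 0.813 (zinc, B1)
  D(5) = 1.617 × 5^0.813 = 1.617 × 3.701 = 5.984 μm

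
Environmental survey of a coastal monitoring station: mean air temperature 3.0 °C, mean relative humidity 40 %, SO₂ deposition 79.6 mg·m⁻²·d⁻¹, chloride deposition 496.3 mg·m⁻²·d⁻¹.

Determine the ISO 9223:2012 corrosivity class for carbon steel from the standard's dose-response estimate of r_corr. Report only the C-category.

C3

carbon steel: f(T) = +0.150·(T−10) [T≤10 °C] = -1.0500
  SO₂ term: 1.77·79.6^0.52·exp(0.02·40-1.0500) = 13.42
  Sd branch = 0.102·Sd^0.62·e^(0.033·RH+0.04·T) = 20.2 μm/a
  r_corr = 13.42 + 20.2 = 33.62 μm/a
ISO 9223 Table 2 (carbon steel): 25 < 33.6 ≤ 50 μm/a ⇒ C3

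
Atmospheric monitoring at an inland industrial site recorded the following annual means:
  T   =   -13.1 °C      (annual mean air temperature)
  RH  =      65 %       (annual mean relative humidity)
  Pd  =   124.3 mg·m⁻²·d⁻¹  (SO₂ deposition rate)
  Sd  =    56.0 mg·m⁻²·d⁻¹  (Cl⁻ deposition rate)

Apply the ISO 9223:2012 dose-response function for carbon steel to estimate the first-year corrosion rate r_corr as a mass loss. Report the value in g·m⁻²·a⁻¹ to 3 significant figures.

carbon steel: temperature factor f = +0.150·(-23.1) = -3.4650
  sulphur-dioxide contribution → 2.494 μm/a
  chloride contribution → 6.258 μm/a
  total first-year rate 8.752 μm/a
Convert to mass loss: 8.752 μm/a × 7.85 g/cm³ = 68.7 g·m⁻²·a⁻¹

r_corr = 68.7 g·m⁻²·a⁻¹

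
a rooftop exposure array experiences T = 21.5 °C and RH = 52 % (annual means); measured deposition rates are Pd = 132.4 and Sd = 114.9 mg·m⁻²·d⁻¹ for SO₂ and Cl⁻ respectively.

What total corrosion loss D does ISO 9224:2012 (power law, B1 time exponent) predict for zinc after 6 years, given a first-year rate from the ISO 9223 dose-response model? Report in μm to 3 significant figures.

zinc: f(T) = -0.071·(T−10) [T>10 °C] = -0.8165
  SO₂ term: 0.0129·132.4^0.44·exp(0.046·52-0.8165) = 0.5351
  Cl⁻ term: 0.0175·114.9^0.57·exp(0.008·52+0.085·21.5) = 2.465
  r_corr = 0.5351 + 2.465 = 3 μm/a
Power-law: D(6) = r_corr · 6^0.813
  D(6) = 3 × 6^0.813 = 3 × 4.292 = 12.87 μm

D(6) = 12.9 μm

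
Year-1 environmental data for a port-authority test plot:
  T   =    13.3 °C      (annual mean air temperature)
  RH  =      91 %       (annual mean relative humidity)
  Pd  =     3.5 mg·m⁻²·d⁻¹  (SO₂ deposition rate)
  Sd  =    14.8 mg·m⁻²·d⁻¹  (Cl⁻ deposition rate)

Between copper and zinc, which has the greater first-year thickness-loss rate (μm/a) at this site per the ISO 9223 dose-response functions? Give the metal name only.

copper

copper: temperature factor f = -0.080·(3.3) = -0.2640
  SO₂ term: 0.0053·3.5^0.26·exp(0.059·91-0.2640) = 1.21
  Cl⁻ term: 0.01025·14.8^0.27·exp(0.036·91+0.049·13.3) = 1.078
  sum: 1.21 + 1.078 → r_corr = 2.288 μm/a
zinc: f(T) = -0.071·(T−10) [T>10 °C] = -0.2343
  Pd branch = 0.0129·Pd^0.44·e^(0.046·RH+f) = 1.165 μm/a
  Sd branch = 0.0175·Sd^0.57·e^(0.008·RH+0.085·T) = 0.5215 μm/a
  sum: 1.165 + 0.5215 → r_corr = 1.686 μm/a
Ordering by μm/a: copper (2.29) > zinc (1.69)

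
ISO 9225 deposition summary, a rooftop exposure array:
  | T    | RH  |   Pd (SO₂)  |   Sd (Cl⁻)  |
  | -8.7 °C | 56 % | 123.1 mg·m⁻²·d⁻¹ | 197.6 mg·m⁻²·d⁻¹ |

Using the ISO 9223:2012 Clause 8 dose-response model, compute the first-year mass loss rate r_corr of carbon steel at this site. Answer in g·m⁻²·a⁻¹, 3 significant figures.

r_corr = 127 g·m⁻²·a⁻¹

carbon steel: temperature factor f = +0.150·(-18.7) = -2.8050
  sulphur-dioxide contribution → 4.01 μm/a
  chloride contribution → 12.12 μm/a
  total first-year rate 16.13 μm/a
Convert to mass loss: 16.13 μm/a × 7.85 g/cm³ = 126.6 g·m⁻²·a⁻¹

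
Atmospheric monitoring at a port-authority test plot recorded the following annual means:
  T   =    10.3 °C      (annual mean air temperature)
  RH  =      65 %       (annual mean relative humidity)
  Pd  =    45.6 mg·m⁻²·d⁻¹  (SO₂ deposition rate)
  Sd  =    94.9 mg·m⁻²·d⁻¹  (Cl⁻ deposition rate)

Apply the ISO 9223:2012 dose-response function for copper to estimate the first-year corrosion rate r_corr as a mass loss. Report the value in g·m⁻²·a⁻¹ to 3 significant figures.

r_corr = 11.2 g·m⁻²·a⁻¹

copper: temperature factor f = -0.080·(0.3) = -0.0240
  SO₂ term: 0.0053·45.6^0.26·exp(0.059·65-0.0240) = 0.6467
  Cl⁻ term: 0.01025·94.9^0.27·exp(0.036·65+0.049·10.3) = 0.6026
  sum: 0.6467 + 0.6026 → r_corr = 1.249 μm/a
Convert to mass loss: 1.249 μm/a × 8.96 g/cm³ = 11.19 g·m⁻²·a⁻¹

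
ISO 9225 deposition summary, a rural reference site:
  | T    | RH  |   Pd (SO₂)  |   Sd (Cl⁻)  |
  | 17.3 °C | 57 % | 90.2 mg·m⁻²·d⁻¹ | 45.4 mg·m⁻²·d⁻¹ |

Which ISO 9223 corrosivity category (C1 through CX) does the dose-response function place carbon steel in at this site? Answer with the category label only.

C4

carbon steel: f(T) = -0.054·(T−10) [T>10 °C] = -0.3942
  Pd branch = 1.77·Pd^0.52·e^(0.02·RH+f) = 38.78 μm/a
  Cl⁻ term: 0.102·45.4^0.62·exp(0.033·57+0.04·17.3) = 14.24
  sum: 38.78 + 14.24 → r_corr = 53.01 μm/a
ISO 9223 Table 2 (carbon steel): 50 < 53 ≤ 80 μm/a ⇒ C4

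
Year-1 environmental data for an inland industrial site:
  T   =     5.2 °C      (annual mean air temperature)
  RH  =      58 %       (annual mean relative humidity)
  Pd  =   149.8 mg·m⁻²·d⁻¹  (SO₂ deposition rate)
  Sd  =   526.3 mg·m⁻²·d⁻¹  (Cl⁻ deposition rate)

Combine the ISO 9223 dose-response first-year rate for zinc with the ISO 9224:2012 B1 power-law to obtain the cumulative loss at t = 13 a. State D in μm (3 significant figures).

zinc: T≤10 °C ⇒ hinge +0.038·(5.2−10) = -0.1824
  sulphur-dioxide contribution → 1.404 μm/a
  chloride contribution → 1.54 μm/a
  total first-year rate 2.944 μm/a
ISO 9224: D(t) = r_corr · t^b with b = 0.813 (zinc, B1)
  D(13) = 2.944 × 13^0.813 = 2.944 × 8.047 = 23.69 μm

D(13) = 23.7 μm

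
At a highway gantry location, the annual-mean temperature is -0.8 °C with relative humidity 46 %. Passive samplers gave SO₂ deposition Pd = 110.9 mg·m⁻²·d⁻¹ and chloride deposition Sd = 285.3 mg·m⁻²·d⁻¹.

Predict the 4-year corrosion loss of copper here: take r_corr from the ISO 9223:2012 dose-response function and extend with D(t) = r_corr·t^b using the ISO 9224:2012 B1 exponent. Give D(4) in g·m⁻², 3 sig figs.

D(4) = 6.94 g·m⁻²

copper: T≤10 °C ⇒ hinge +0.126·(-0.8−10) = -1.3608
  Pd branch = 0.0053·Pd^0.26·e^(0.059·RH+f) = 0.06977 μm/a
  Sd branch = 0.01025·Sd^0.27·e^(0.036·RH+0.049·T) = 0.2376 μm/a
  sum: 0.06977 + 0.2376 → r_corr = 0.3074 μm/a
Long-term exponent b (ISO 9224 Table 2, B1) = 0.667
  D(4) = 0.3074 × 4^0.667 = 0.3074 × 2.521 = 0.7748 μm
  Mass loss = 0.7748 μm × 8.96 g/cm³ = 6.943 g·m⁻²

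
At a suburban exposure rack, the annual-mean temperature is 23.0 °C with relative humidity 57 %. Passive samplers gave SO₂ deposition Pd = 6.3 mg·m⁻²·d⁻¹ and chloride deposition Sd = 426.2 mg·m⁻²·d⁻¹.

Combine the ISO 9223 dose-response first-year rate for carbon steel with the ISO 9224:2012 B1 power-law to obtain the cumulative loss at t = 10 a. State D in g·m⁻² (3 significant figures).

carbon steel: T>10 °C ⇒ hinge -0.054·(23.0−10) = -0.7020
  SO₂ term: 1.77·6.3^0.52·exp(0.02·57-0.7020) = 7.143
  Cl⁻ term: 0.102·426.2^0.62·exp(0.033·57+0.04·23.0) = 71.68
  sum: 7.143 + 71.68 → r_corr = 78.83 μm/a
ISO 9224: D(t) = r_corr · t^b with b = 0.523 (carbon steel, B1)
  D(10) = 78.83 × 10^0.523 = 78.83 × 3.334 = 262.8 μm
  Mass loss = 262.8 μm × 7.85 g/cm³ = 2063 g·m⁻²

D(10) = 2.06e+03 g·m⁻²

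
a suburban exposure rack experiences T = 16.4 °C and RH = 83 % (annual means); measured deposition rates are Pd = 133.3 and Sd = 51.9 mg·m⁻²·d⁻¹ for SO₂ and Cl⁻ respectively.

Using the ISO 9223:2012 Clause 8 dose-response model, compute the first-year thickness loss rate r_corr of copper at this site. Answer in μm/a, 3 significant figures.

copper: temperature factor f = -0.080·(6.4) = -0.5120
  sulphur-dioxide contribution → 1.517 μm/a
  chloride contribution → 1.32 μm/a
  total first-year rate 2.837 μm/a

r_corr = 2.84 μm/a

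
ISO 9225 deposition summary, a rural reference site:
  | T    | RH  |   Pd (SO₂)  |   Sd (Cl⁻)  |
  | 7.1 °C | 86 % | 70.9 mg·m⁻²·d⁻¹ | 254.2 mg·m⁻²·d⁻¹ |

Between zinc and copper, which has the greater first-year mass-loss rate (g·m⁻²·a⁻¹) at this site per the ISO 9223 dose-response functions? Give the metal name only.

zinc: f(T) = +0.038·(T−10) [T≤10 °C] = -0.1102
  Pd branch = 0.0129·Pd^0.44·e^(0.046·RH+f) = 3.936 μm/a
  Cl⁻ term: 0.0175·254.2^0.57·exp(0.008·86+0.085·7.1) = 1.496
  r_corr = 3.936 + 1.496 = 5.432 μm/a
  mass loss = 5.432 μm/a × 7.14 g/cm³ = 38.79 g·m⁻²·a⁻¹
copper: temperature factor f = +0.126·(-2.9) = -0.3654
  Pd branch = 0.0053·Pd^0.26·e^(0.059·RH+f) = 1.78 μm/a
  Cl⁻ term: 0.01025·254.2^0.27·exp(0.036·86+0.049·7.1) = 1.431
  r_corr = 1.78 + 1.431 = 3.211 μm/a
  mass loss = 3.211 μm/a × 8.96 g/cm³ = 28.77 g·m⁻²·a⁻¹
Ordering by g·m⁻²·a⁻¹: zinc (38.8) > copper (28.8)

zinc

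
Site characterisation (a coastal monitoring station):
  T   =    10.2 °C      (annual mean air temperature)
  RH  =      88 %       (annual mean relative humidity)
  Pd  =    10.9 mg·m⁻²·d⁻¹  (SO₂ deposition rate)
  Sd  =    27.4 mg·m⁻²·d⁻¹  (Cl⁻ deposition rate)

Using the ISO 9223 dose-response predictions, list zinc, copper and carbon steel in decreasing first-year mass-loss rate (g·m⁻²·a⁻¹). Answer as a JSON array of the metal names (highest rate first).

zinc: f(T) = -0.071·(T−10) [T>10 °C] = -0.0142
  SO₂ term: 0.0129·10.9^0.44·exp(0.046·88-0.0142) = 2.084
  Sd branch = 0.0175·Sd^0.57·e^(0.008·RH+0.085·T) = 0.5557 μm/a
  r_corr = 2.084 + 0.5557 = 2.64 μm/a
  mass loss = 2.64 μm/a × 7.14 g/cm³ = 18.85 g·m⁻²·a⁻¹
copper: f(T) = -0.080·(T−10) [T>10 °C] = -0.0160
  SO₂ term: 0.0053·10.9^0.26·exp(0.059·88-0.0160) = 1.745
  Cl⁻ term: 0.01025·27.4^0.27·exp(0.036·88+0.049·10.2) = 0.9813
  r_corr = 1.745 + 0.9813 = 2.727 μm/a
  mass loss = 2.727 μm/a × 8.96 g/cm³ = 24.43 g·m⁻²·a⁻¹
carbon steel: T>10 °C ⇒ hinge -0.054·(10.2−10) = -0.0108
  Pd branch = 1.77·Pd^0.52·e^(0.02·RH+f) = 35.25 μm/a
  Cl⁻ term: 0.102·27.4^0.62·exp(0.033·88+0.04·10.2) = 21.8
  r_corr = 35.25 + 21.8 = 57.04 μm/a
  mass loss = 57.04 μm/a × 7.85 g/cm³ = 447.8 g·m⁻²·a⁻¹
Ordering by g·m⁻²·a⁻¹: carbon steel (448) > copper (24.4) > zinc (18.8)

["carbon steel", "copper", "zinc"]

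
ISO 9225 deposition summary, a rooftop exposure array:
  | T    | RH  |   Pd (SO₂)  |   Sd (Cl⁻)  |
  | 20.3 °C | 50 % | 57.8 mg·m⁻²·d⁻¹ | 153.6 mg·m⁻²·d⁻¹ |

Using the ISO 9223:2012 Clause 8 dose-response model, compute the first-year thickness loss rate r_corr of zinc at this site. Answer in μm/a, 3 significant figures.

r_corr = 2.95 μm/a

zinc: f(T) = -0.071·(T−10) [T>10 °C] = -0.7313
  sulphur-dioxide contribution → 0.3691 μm/a
  chloride contribution → 2.584 μm/a
  ⇒ r_corr(zinc) = 2.954 μm/a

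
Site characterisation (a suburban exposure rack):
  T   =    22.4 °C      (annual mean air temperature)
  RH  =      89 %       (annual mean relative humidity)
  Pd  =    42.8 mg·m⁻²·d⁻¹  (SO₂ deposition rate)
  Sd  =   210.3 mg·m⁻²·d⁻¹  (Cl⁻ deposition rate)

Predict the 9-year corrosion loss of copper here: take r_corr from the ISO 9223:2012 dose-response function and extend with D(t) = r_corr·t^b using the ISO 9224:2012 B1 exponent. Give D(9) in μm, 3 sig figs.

copper: temperature factor f = -0.080·(12.4) = -0.9920
  Pd branch = 0.0053·Pd^0.26·e^(0.059·RH+f) = 0.9957 μm/a
  Cl⁻ term: 0.01025·210.3^0.27·exp(0.036·89+0.049·22.4) = 3.207
  sum: 0.9957 + 3.207 → r_corr = 4.202 μm/a
Long-term exponent b (ISO 9224 Table 2, B1) = 0.667
  D(9) = 4.202 × 9^0.667 = 4.202 × 4.33 = 18.2 μm

D(9) = 18.2 μm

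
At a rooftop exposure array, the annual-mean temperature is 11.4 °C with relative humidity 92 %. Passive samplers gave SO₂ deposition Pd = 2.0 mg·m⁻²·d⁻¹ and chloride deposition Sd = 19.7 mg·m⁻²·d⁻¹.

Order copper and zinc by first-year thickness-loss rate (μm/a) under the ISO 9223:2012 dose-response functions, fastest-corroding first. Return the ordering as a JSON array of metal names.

copper: f(T) = -0.080·(T−10) [T>10 °C] = -0.1120
  sulphur-dioxide contribution → 1.292 μm/a
  chloride contribution → 1.1 μm/a
  total first-year rate 2.392 μm/a
zinc: T>10 °C ⇒ hinge -0.071·(11.4−10) = -0.0994
  sulphur-dioxide contribution → 1.091 μm/a
  chloride contribution → 0.5264 μm/a
  ⇒ r_corr(zinc) = 1.617 μm/a
Ordering by μm/a: copper (2.39) > zinc (1.62)

["copper", "zinc"]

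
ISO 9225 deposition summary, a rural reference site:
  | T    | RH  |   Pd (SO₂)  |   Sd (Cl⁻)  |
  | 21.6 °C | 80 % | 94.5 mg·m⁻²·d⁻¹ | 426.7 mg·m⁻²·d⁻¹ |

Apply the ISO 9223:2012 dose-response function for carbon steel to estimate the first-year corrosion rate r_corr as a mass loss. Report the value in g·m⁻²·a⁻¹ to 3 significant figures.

r_corr = 1.53e+03 g·m⁻²·a⁻¹

carbon steel: T>10 °C ⇒ hinge -0.054·(21.6−10) = -0.6264
  sulphur-dioxide contribution → 49.89 μm/a
  chloride contribution → 144.9 μm/a
  total first-year rate 194.8 μm/a
Convert to mass loss: 194.8 μm/a × 7.85 g/cm³ = 1529 g·m⁻²·a⁻¹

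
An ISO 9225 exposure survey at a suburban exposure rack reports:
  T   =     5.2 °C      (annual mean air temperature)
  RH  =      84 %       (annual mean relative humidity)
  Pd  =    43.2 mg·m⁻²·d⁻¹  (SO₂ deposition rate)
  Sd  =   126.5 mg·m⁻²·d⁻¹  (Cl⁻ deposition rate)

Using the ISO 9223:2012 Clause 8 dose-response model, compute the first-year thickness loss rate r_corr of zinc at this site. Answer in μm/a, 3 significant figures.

zinc: temperature factor f = +0.038·(-4.8) = -0.1824
  Pd branch = 0.0129·Pd^0.44·e^(0.046·RH+f) = 2.686 μm/a
  Cl⁻ term: 0.0175·126.5^0.57·exp(0.008·84+0.085·5.2) = 0.8415
  sum: 2.686 + 0.8415 → r_corr = 3.527 μm/a

r_corr = 3.53 μm/a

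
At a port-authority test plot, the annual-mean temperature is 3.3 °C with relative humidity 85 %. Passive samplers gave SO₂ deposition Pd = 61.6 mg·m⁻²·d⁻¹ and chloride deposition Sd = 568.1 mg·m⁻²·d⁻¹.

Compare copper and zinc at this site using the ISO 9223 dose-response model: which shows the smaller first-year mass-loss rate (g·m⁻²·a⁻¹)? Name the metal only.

copper

copper: T≤10 °C ⇒ hinge +0.126·(3.3−10) = -0.8442
  SO₂ term: 0.0053·61.6^0.26·exp(0.059·85-0.8442) = 1.002
  Sd branch = 0.01025·Sd^0.27·e^(0.036·RH+0.049·T) = 1.424 μm/a
  r_corr = 1.002 + 1.424 = 2.426 μm/a
  mass loss = 2.426 μm/a × 8.96 g/cm³ = 21.74 g·m⁻²·a⁻¹
zinc: f(T) = +0.038·(T−10) [T≤10 °C] = -0.2546
  SO₂ term: 0.0129·61.6^0.44·exp(0.046·85-0.2546) = 3.059
  Cl⁻ term: 0.0175·568.1^0.57·exp(0.008·85+0.085·3.3) = 1.699
  sum: 3.059 + 1.699 → r_corr = 4.758 μm/a
  mass loss = 4.758 μm/a × 7.14 g/cm³ = 33.97 g·m⁻²·a⁻¹
Ordering by g·m⁻²·a⁻¹: zinc (34) > copper (21.7)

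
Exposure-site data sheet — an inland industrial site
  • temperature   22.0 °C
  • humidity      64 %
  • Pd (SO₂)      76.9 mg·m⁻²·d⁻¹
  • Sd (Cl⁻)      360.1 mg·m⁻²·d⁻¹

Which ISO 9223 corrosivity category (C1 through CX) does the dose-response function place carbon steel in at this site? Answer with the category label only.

C5

carbon steel: temperature factor f = -0.054·(12.0) = -0.6480
  sulphur-dioxide contribution → 31.85 μm/a
  chloride contribution → 78.16 μm/a
  ⇒ r_corr(carbon steel) = 110 μm/a
Category bounds: 80…200 μm/a bracket r_corr ⇒ C5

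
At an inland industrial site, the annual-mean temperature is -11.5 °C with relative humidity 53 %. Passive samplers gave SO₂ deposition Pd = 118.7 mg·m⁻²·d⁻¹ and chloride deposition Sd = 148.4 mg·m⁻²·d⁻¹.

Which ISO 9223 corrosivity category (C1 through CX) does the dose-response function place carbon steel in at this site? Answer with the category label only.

carbon steel: T≤10 °C ⇒ hinge +0.150·(-11.5−10) = -3.2250
  Pd branch = 1.77·Pd^0.52·e^(0.02·RH+f) = 2.435 μm/a
  Sd branch = 0.102·Sd^0.62·e^(0.033·RH+0.04·T) = 8.217 μm/a
  r_corr = 2.435 + 8.217 = 10.65 μm/a
Category bounds: 1.3…25 μm/a bracket r_corr ⇒ C2

C2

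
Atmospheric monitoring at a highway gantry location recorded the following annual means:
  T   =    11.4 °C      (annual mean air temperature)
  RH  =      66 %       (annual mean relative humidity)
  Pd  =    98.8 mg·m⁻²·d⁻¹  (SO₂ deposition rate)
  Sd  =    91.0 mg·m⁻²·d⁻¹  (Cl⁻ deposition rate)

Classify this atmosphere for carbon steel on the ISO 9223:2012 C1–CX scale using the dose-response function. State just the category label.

carbon steel: temperature factor f = -0.054·(1.4) = -0.0756
  sulphur-dioxide contribution → 66.94 μm/a
  chloride contribution → 23.29 μm/a
  total first-year rate 90.23 μm/a
ISO 9223 Table 2 (carbon steel): 80 < 90.2 ≤ 200 μm/a ⇒ C5

C5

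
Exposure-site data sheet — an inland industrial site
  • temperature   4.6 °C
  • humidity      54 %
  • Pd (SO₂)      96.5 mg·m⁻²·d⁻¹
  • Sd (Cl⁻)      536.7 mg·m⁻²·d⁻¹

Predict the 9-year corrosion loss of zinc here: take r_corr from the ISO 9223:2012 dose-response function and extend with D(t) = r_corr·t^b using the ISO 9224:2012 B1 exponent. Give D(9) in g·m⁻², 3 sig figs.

D(9) = 101 g·m⁻²

zinc: temperature factor f = +0.038·(-5.4) = -0.2052
  SO₂ term: 0.0129·96.5^0.44·exp(0.046·54-0.2052) = 0.9407
  Sd branch = 0.0175·Sd^0.57·e^(0.008·RH+0.085·T) = 1.434 μm/a
  sum: 0.9407 + 1.434 → r_corr = 2.374 μm/a
Power-law: D(9) = r_corr · 9^0.813
  D(9) = 2.374 × 9^0.813 = 2.374 × 5.968 = 14.17 μm
  Mass loss = 14.17 μm × 7.14 g/cm³ = 101.2 g·m⁻²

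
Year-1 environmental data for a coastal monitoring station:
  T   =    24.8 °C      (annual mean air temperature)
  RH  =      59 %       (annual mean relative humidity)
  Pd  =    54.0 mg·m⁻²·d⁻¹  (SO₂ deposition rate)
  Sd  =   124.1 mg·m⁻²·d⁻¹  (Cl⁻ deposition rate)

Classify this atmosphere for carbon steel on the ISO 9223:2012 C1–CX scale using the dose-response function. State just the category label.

C4

carbon steel: T>10 °C ⇒ hinge -0.054·(24.8−10) = -0.7992
  sulphur-dioxide contribution → 20.62 μm/a
  chloride contribution → 38.29 μm/a
  total first-year rate 58.91 μm/a
Category bounds: 50…80 μm/a bracket r_corr ⇒ C4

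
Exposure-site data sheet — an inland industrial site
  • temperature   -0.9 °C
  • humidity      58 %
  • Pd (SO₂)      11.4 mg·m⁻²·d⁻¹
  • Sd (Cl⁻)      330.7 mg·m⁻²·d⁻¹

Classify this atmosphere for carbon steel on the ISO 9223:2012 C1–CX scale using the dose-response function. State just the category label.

carbon steel: temperature factor f = +0.150·(-10.9) = -1.6350
  sulphur-dioxide contribution → 3.902 μm/a
  chloride contribution → 24.34 μm/a
  ⇒ r_corr(carbon steel) = 28.24 μm/a
Category bounds: 25…50 μm/a bracket r_corr ⇒ C3

C3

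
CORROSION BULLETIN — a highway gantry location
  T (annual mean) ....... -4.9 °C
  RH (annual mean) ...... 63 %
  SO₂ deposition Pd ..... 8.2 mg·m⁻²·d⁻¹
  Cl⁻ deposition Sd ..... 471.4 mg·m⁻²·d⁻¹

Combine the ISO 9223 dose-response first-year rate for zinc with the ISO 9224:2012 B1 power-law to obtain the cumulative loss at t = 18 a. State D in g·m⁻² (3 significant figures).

zinc: temperature factor f = +0.038·(-14.9) = -0.5662
  sulphur-dioxide contribution → 0.3352 μm/a
  chloride contribution → 0.6381 μm/a
  total first-year rate 0.9733 μm/a
Long-term exponent b (ISO 9224 Table 2, B1) = 0.813
  D(18) = 0.9733 × 18^0.813 = 0.9733 × 10.48 = 10.2 μm
  Mass loss = 10.2 μm × 7.14 g/cm³ = 72.86 g·m⁻²

D(18) = 72.9 g·m⁻²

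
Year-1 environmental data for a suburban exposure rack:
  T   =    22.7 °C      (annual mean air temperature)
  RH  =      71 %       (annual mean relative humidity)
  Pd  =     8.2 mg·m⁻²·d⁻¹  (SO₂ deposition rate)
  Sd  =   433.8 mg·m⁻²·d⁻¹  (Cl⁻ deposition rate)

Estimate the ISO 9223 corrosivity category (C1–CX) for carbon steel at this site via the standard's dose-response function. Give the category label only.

C5

carbon steel: temperature factor f = -0.054·(12.7) = -0.6858
  Pd branch = 1.77·Pd^0.52·e^(0.02·RH+f) = 11.02 μm/a
  Sd branch = 0.102·Sd^0.62·e^(0.033·RH+0.04·T) = 113.7 μm/a
  r_corr = 11.02 + 113.7 = 124.7 μm/a
ISO 9223 Table 2 (carbon steel): 80 < 125 ≤ 200 μm/a ⇒ C5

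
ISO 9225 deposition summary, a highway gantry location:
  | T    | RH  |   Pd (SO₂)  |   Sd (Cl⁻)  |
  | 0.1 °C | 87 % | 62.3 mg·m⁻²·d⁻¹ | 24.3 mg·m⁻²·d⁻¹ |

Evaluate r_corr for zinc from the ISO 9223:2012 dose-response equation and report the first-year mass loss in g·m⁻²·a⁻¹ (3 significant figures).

r_corr = 22.9 g·m⁻²·a⁻¹

zinc: f(T) = +0.038·(T−10) [T≤10 °C] = -0.3762
  sulphur-dioxide contribution → 2.984 μm/a
  chloride contribution → 0.2182 μm/a
  total first-year rate 3.202 μm/a
Convert to mass loss: 3.202 μm/a × 7.14 g/cm³ = 22.86 g·m⁻²·a⁻¹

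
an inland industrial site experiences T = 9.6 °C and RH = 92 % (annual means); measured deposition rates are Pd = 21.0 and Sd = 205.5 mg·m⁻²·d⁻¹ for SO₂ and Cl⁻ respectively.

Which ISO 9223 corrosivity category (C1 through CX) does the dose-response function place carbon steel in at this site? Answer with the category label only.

C5

carbon steel: f(T) = +0.150·(T−10) [T≤10 °C] = -0.0600
  Pd branch = 1.77·Pd^0.52·e^(0.02·RH+f) = 51.12 μm/a
  Sd branch = 0.102·Sd^0.62·e^(0.033·RH+0.04·T) = 84.69 μm/a
  sum: 51.12 + 84.69 → r_corr = 135.8 μm/a
ISO 9223 Table 2 (carbon steel): 80 < 136 ≤ 200 μm/a ⇒ C5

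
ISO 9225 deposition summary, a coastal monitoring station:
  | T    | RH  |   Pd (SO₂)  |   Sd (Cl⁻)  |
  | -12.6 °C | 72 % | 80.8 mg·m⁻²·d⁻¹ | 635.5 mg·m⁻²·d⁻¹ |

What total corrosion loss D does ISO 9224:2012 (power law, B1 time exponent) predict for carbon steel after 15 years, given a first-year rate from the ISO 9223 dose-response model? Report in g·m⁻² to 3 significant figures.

D(15) = 1.25e+03 g·m⁻²

carbon steel: T≤10 °C ⇒ hinge +0.150·(-12.6−10) = -3.3900
  Pd branch = 1.77·Pd^0.52·e^(0.02·RH+f) = 2.471 μm/a
  Sd branch = 0.102·Sd^0.62·e^(0.033·RH+0.04·T) = 36.27 μm/a
  sum: 2.471 + 36.27 → r_corr = 38.74 μm/a
Long-term exponent b (ISO 9224 Table 2, B1) = 0.523
  D(15) = 38.74 × 15^0.523 = 38.74 × 4.122 = 159.7 μm
  Mass loss = 159.7 μm × 7.85 g/cm³ = 1254 g·m⁻²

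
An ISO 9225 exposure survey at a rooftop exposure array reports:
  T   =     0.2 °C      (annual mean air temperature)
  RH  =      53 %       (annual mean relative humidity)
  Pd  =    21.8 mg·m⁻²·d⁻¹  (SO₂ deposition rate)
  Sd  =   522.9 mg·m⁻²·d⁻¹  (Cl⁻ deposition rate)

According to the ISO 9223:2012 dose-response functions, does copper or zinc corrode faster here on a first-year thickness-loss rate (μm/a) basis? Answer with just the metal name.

copper: temperature factor f = +0.126·(-9.8) = -1.2348
  SO₂ term: 0.0053·21.8^0.26·exp(0.059·53-1.2348) = 0.07835
  Cl⁻ term: 0.01025·522.9^0.27·exp(0.036·53+0.049·0.2) = 0.3781
  r_corr = 0.07835 + 0.3781 = 0.4564 μm/a
zinc: f(T) = +0.038·(T−10) [T≤10 °C] = -0.3724
  Pd branch = 0.0129·Pd^0.44·e^(0.046·RH+f) = 0.395 μm/a
  Sd branch = 0.0175·Sd^0.57·e^(0.008·RH+0.085·T) = 0.964 μm/a
  r_corr = 0.395 + 0.964 = 1.359 μm/a
Ordering by μm/a: zinc (1.36) > copper (0.456)

zinc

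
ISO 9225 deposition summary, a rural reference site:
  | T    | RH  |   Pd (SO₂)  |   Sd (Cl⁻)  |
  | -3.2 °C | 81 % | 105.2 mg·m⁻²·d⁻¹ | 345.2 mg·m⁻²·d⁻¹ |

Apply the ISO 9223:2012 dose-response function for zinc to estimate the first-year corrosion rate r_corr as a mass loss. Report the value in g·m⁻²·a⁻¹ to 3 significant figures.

r_corr = 23.1 g·m⁻²·a⁻¹

zinc: temperature factor f = +0.038·(-13.2) = -0.5016
  sulphur-dioxide contribution → 2.515 μm/a
  chloride contribution → 0.7129 μm/a
  total first-year rate 3.228 μm/a
Convert to mass loss: 3.228 μm/a × 7.14 g/cm³ = 23.05 g·m⁻²·a⁻¹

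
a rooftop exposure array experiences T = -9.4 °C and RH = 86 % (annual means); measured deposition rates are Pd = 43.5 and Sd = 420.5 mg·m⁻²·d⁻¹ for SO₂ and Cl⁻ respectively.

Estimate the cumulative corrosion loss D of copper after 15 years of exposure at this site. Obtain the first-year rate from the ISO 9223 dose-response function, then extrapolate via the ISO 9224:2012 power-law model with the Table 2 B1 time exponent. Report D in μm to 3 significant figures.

D(15) = 5.64 μm

copper: T≤10 °C ⇒ hinge +0.126·(-9.4−10) = -2.4444
  sulphur-dioxide contribution → 0.196 μm/a
  chloride contribution → 0.7306 μm/a
  total first-year rate 0.9266 μm/a
ISO 9224: D(t) = r_corr · t^b with b = 0.667 (copper, B1)
  D(15) = 0.9266 × 15^0.667 = 0.9266 × 6.088 = 5.641 μm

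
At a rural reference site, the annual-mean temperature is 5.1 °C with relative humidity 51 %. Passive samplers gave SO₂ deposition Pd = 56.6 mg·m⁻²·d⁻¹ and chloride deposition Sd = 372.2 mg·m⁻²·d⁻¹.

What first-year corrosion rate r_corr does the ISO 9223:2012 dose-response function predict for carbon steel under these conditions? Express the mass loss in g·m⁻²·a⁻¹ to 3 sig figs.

carbon steel: temperature factor f = +0.150·(-4.9) = -0.7350
  SO₂ term: 1.77·56.6^0.52·exp(0.02·51-0.7350) = 19.2
  Sd branch = 0.102·Sd^0.62·e^(0.033·RH+0.04·T) = 26.42 μm/a
  r_corr = 19.2 + 26.42 = 45.62 μm/a
Convert to mass loss: 45.62 μm/a × 7.85 g/cm³ = 358.1 g·m⁻²·a⁻¹

r_corr = 358 g·m⁻²·a⁻¹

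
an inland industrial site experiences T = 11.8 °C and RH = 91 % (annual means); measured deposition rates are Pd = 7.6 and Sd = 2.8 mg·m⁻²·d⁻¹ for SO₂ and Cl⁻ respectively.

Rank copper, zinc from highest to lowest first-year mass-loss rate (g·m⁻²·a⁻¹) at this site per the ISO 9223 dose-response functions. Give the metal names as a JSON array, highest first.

copper: temperature factor f = -0.080·(1.8) = -0.1440
  sulphur-dioxide contribution → 1.669 μm/a
  chloride contribution → 0.6387 μm/a
  ⇒ r_corr(copper) = 2.308 μm/a
  mass loss = 2.308 μm/a × 8.96 g/cm³ = 20.68 g·m⁻²·a⁻¹
zinc: temperature factor f = -0.071·(1.8) = -0.1278
  sulphur-dioxide contribution → 1.822 μm/a
  chloride contribution → 0.1777 μm/a
  ⇒ r_corr(zinc) = 2 μm/a
  mass loss = 2 μm/a × 7.14 g/cm³ = 14.28 g·m⁻²·a⁻¹
Ordering by g·m⁻²·a⁻¹: copper (20.7) > zinc (14.3)

["copper", "zinc"]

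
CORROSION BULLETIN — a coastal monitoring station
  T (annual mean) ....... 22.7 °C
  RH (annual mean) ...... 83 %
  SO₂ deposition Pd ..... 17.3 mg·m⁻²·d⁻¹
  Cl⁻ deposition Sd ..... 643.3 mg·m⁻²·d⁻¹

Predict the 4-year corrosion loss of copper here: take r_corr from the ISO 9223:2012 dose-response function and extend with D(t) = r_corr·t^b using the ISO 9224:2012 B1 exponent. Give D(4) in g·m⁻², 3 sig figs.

D(4) = 92.3 g·m⁻²

copper: T>10 °C ⇒ hinge -0.080·(22.7−10) = -1.0160
  SO₂ term: 0.0053·17.3^0.26·exp(0.059·83-1.0160) = 0.5391
  Sd branch = 0.01025·Sd^0.27·e^(0.036·RH+0.049·T) = 3.546 μm/a
  r_corr = 0.5391 + 3.546 = 4.085 μm/a
Long-term exponent b (ISO 9224 Table 2, B1) = 0.667
  D(4) = 4.085 × 4^0.667 = 4.085 × 2.521 = 10.3 μm
  Mass loss = 10.3 μm × 8.96 g/cm³ = 92.27 g·m⁻²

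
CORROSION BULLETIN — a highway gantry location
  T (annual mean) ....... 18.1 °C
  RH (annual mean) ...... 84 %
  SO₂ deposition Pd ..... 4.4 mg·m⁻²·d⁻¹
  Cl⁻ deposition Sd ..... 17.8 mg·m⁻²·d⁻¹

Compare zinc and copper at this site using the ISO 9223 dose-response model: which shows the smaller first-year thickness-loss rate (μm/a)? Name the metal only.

zinc

zinc: f(T) = -0.071·(T−10) [T>10 °C] = -0.5751
  sulphur-dioxide contribution → 0.6638 μm/a
  chloride contribution → 0.8237 μm/a
  total first-year rate 1.488 μm/a
copper: f(T) = -0.080·(T−10) [T>10 °C] = -0.6480
  sulphur-dioxide contribution → 0.5788 μm/a
  chloride contribution → 1.114 μm/a
  total first-year rate 1.693 μm/a
Ordering by μm/a: copper (1.69) > zinc (1.49)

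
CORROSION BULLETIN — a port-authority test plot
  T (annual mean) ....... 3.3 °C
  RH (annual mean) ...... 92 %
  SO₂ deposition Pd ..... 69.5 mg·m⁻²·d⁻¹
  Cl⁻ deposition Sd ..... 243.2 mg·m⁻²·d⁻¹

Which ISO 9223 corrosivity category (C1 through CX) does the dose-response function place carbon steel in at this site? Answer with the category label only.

carbon steel: f(T) = +0.150·(T−10) [T≤10 °C] = -1.0050
  sulphur-dioxide contribution → 37.02 μm/a
  chloride contribution → 73.07 μm/a
  ⇒ r_corr(carbon steel) = 110.1 μm/a
ISO 9223 Table 2 (carbon steel): 80 < 110 ≤ 200 μm/a ⇒ C5

C5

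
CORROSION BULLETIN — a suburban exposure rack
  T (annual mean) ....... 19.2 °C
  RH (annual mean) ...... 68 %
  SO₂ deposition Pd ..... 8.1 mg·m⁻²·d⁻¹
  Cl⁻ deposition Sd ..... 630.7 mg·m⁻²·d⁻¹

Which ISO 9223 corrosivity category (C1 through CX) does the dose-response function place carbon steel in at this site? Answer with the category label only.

C5

carbon steel: f(T) = -0.054·(T−10) [T>10 °C] = -0.4968
  Pd branch = 1.77·Pd^0.52·e^(0.02·RH+f) = 12.45 μm/a
  Sd branch = 0.102·Sd^0.62·e^(0.033·RH+0.04·T) = 112.9 μm/a
  sum: 12.45 + 112.9 → r_corr = 125.3 μm/a
ISO 9223 Table 2 (carbon steel): 80 < 125 ≤ 200 μm/a ⇒ C5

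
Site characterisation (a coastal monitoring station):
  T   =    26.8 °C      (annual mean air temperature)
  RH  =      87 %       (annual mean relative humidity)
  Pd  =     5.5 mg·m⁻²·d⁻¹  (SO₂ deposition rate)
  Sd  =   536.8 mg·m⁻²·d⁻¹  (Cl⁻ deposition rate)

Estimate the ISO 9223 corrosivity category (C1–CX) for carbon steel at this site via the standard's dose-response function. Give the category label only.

CX

carbon steel: temperature factor f = -0.054·(16.8) = -0.9072
  Pd branch = 1.77·Pd^0.52·e^(0.02·RH+f) = 9.877 μm/a
  Sd branch = 0.102·Sd^0.62·e^(0.033·RH+0.04·T) = 259.1 μm/a
  r_corr = 9.877 + 259.1 = 269 μm/a
Category bounds: 200…700 μm/a bracket r_corr ⇒ CX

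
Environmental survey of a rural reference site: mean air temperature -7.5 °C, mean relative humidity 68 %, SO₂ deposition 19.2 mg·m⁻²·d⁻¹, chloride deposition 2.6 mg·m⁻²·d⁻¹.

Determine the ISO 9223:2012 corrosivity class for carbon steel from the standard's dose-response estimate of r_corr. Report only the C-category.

carbon steel: f(T) = +0.150·(T−10) [T≤10 °C] = -2.6250
  sulphur-dioxide contribution → 2.322 μm/a
  chloride contribution → 1.289 μm/a
  ⇒ r_corr(carbon steel) = 3.611 μm/a
Category bounds: 1.3…25 μm/a bracket r_corr ⇒ C2

C2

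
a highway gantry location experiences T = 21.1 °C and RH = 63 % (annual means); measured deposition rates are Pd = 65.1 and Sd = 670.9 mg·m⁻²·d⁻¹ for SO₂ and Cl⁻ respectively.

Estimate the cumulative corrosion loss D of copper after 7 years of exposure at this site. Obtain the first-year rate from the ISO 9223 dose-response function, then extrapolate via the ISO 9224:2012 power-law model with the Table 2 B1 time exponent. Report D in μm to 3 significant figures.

copper: f(T) = -0.080·(T−10) [T>10 °C] = -0.8880
  Pd branch = 0.0053·Pd^0.26·e^(0.059·RH+f) = 0.2657 μm/a
  Sd branch = 0.01025·Sd^0.27·e^(0.036·RH+0.049·T) = 1.614 μm/a
  sum: 0.2657 + 1.614 → r_corr = 1.88 μm/a
ISO 9224: D(t) = r_corr · t^b with b = 0.667 (copper, B1)
  D(7) = 1.88 × 7^0.667 = 1.88 × 3.662 = 6.883 μm

D(7) = 6.88 μm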